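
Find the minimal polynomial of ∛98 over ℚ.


∛98 satisfies x³ - 98 = 0, irreducible over ℚ (no rational root; 98 is not a perfect cube)

Minimal polynomial: x³ - 98


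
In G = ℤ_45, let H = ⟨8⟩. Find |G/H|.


|⟨8⟩| = n / gcd(8, 45) = 45 / 1 = 45
H is normal (ℤ_45 is abelian).
|G/H| = |G| / |H| = 45 / 45 = 1

|G/H| = 1


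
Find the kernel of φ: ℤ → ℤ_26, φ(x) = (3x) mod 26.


Kernel = preimage of identity
ker(φ) = {x ∈ ℤ : 3x ≡ 0 (mod 26)}. gcd(3,26) = 1, so 3x ≡ 0 (mod 26) ⟺ x ≡ 0 (mod 26/1 = 26). Hence ker(φ) = 26ℤ

ker(φ) = 26ℤ


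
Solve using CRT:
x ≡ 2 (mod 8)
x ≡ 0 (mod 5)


m₁ = 8, m₂ = 5, gcd = 1, so CRT applies. M = m₁·m₂ = 40
Let M₁ = M/m₁ = 5, M₂ = M/m₂ = 8
Find y₁ ≡ M₁⁻¹ (mod m₁): 5⁻¹ ≡ 5 (mod 8)
Find y₂ ≡ M₂⁻¹ (mod m₂): 8⁻¹ ≡ 2 (mod 5)
x = a₁·M₁·y₁ + a₂·M₂·y₂ = 2·5·5 + 0·8·2 = 50
Reduce mod 40: x ≡ 10
Check: 10 mod 8 = 2 ✓, 10 mod 5 = 0 ✓

x ≡ 10 (mod 40)


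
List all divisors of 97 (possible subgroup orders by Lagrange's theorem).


Lagrange's theorem: |H| divides |G|
|G| = 97
Divisors of 97: 1, 97

Possible subgroup orders: {1, 97}


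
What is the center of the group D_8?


Z(G) = {g ∈ G | gx = xg for all x ∈ G}
For even n, Z(D_n) = {e, r^(n/2)}: the 180° rotation r^4 commutes with every reflection and rotation

Z(D_8) = {e, r^4}


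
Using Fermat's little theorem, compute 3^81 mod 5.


Fermat's little theorem: if p is prime and gcd(a,p)=1, then a^(p-1) ≡ 1 (mod p)
p = 5 is prime, gcd(3,5) = 1
Reduce exponent: 81 mod 4 = 1
So 3^81 ≡ 3^1 (mod 5)
3^1 mod 5 = 3

3^81 ≡ 3 (mod 5)


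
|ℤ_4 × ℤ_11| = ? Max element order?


|ℤ_4 × ℤ_11| = 4 × 11 = 44
Max element order = lcm(4,11) = 44
Cyclic? Yes (gcd=1)

|ℤ_4×ℤ_11| = 44, max element order = 44


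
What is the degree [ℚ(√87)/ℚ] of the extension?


√87 has minimal polynomial x² - 87 (irreducible over ℚ since 87 is squarefree)

[ℚ(√87)/ℚ] = 2


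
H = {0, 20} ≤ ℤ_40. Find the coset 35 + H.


35 + H = {35 + h (mod 40) : h ∈ H}
35+0=35, 35+20=15
35 + H = {15, 35} = 15 + H

35 + H = {15, 35}


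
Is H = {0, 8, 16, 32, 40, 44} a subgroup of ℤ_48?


Subgroup test for H = {0, 8, 16, 32, 40, 44} in (ℤ_48, +):
(1) 0 ∈ H? Yes
(2) Closure: for all a,b ∈ H, (a+b) mod 48 ∈ H? No  [counterexample: 8 + 16 = 24 ∉ H]
(3) Inverses: for all a ∈ H, -a mod 48 ∈ H? No

No, H is not a subgroup of ℤ_48


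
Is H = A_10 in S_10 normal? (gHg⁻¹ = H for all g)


H = A_10 in S_10
A_10 has index 2 in S_10, and every subgroup of index 2 is normal

Yes, normal subgroup


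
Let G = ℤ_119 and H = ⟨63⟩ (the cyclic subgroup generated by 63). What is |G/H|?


|⟨63⟩| = n / gcd(63, 119) = 119 / 7 = 17
H is normal (ℤ_119 is abelian).
|G/H| = |G| / |H| = 119 / 17 = 7

|G/H| = 7


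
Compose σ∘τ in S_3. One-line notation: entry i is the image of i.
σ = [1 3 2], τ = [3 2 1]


σ∘τ: apply τ first, then σ
1 →τ 3 →σ 2
2 →τ 2 →σ 3
3 →τ 1 →σ 1

σ∘τ = [2 3 1]


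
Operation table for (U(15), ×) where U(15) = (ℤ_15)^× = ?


Elements: {1, 2, 4, 7, 8, 11, 13, 14}
Operation: multiplication mod 15
Entry (a, b) = (a × b) mod 15

Cayley table:
   |  1 |  2 |  4 |  7 |  8 | 11 | 13 | 14
 1 |  1 |  2 |  4 |  7 |  8 | 11 | 13 | 14
 2 |  2 |  4 |  8 | 14 |  1 |  7 | 11 | 13
 4 |  4 |  8 |  1 | 13 |  2 | 14 |  7 | 11
 7 |  7 | 14 | 13 |  4 | 11 |  2 |  1 |  8
 8 |  8 |  1 |  2 | 11 |  4 | 13 | 14 |  7
11 | 11 |  7 | 14 |  2 | 13 |  1 |  8 |  4
13 | 13 | 11 |  7 |  1 | 14 |  8 |  4 |  2
14 | 14 | 13 | 11 |  8 |  7 |  4 |  2 |  1


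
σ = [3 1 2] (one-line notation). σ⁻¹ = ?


To find σ⁻¹, swap domain and range:
σ(1) = 3 → σ⁻¹(3) = 1
σ(2) = 1 → σ⁻¹(1) = 2
σ(3) = 2 → σ⁻¹(2) = 3

σ⁻¹ = [2 3 1]


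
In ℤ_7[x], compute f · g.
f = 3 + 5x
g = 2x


Expand and collect like terms; reduce coefficients mod 7:
x^0: 3·0 = 0 ≡ 0 (mod 7)
x^1: 3·2 + 5·0 = 6 ≡ 6 (mod 7)
x^2: 5·2 = 10 ≡ 3 (mod 7)
Result: 6x + 3x^2

f · g = 6x + 3x^2


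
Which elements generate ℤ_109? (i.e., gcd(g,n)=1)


g generates ℤ_n iff gcd(g,n) = 1
Prime factors of 109: 109
Generators are g ∈ {1,...,108} not divisible by any of these primes.
Generators: {1, 2, 3, 4, 5, 6, 7, 8, 9, 10, 11, 12, 13, 14, 15, 16, 17, 18, 19, 20, 21, 22, 23, 24, 25, 26, 27, 28, 29, 30, 31, 32, 33, 34, 35, 36, 37, 38, 39, 40, 41, 42, 43, 44, 45, 46, 47, 48, 49, 50, 51, 52, 53, 54, 55, 56, 57, 58, 59, 60, 61, 62, 63, 64, 65, 66, 67, 68, 69, 70, 71, 72, 73, 74, 75, 76, 77, 78, 79, 80, 81, 82, 83, 84, 85, 86, 87, 88, 89, 90, 91, 92, 93, 94, 95, 96, 97, 98, 99, 100, 101, 102, 103, 104, 105, 106, 107, 108}
Number of generators = φ(109) = 108

Generators of ℤ_109 = {1, 2, 3, 4, 5, 6, 7, 8, 9, 10, 11, 12, 13, 14, 15, 16, 17, 18, 19, 20, 21, 22, 23, 24, 25, 26, 27, 28, 29, 30, 31, 32, 33, 34, 35, 36, 37, 38, 39, 40, 41, 42, 43, 44, 45, 46, 47, 48, 49, 50, 51, 52, 53, 54, 55, 56, 57, 58, 59, 60, 61, 62, 63, 64, 65, 66, 67, 68, 69, 70, 71, 72, 73, 74, 75, 76, 77, 78, 79, 80, 81, 82, 83, 84, 85, 86, 87, 88, 89, 90, 91, 92, 93, 94, 95, 96, 97, 98, 99, 100, 101, 102, 103, 104, 105, 106, 107, 108}


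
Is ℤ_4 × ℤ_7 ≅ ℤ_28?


Comparing ℤ_4 × ℤ_7 and ℤ_28:
gcd(4,7) = 1, so ℤ_4 × ℤ_7 ≅ ℤ_28 (CRT)

Yes, ℤ_4 × ℤ_7 ≅ ℤ_28


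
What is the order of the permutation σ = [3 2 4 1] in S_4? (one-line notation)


Cycle decomposition: (1 3 4)
Cycle lengths: 3
Order = lcm(3) = 3

ord(σ) = 3


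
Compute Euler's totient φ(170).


Factor n: 170 = 2 × 5 × 17
φ(n) = n · ∏(1 - 1/p) over distinct primes p | n
φ(170) = 170 · (1 - 1/2) · (1 - 1/5) · (1 - 1/17) = 64

φ(170) = 64


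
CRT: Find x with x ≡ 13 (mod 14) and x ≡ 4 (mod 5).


m₁ = 14, m₂ = 5, gcd = 1, so CRT applies. M = m₁·m₂ = 70
Let M₁ = M/m₁ = 5, M₂ = M/m₂ = 14
Find y₁ ≡ M₁⁻¹ (mod m₁): 5⁻¹ ≡ 3 (mod 14)
Find y₂ ≡ M₂⁻¹ (mod m₂): 14⁻¹ ≡ 4 (mod 5)
x = a₁·M₁·y₁ + a₂·M₂·y₂ = 13·5·3 + 4·14·4 = 419
Reduce mod 70: x ≡ 69
Check: 69 mod 14 = 13 ✓, 69 mod 5 = 4 ✓

x ≡ 69 (mod 70)


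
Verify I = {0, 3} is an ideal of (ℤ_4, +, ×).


Check ideal conditions for I = {0, 3} in ℤ_4:
(1) I is an additive subgroup? No
(2) For r ∈ ℤ_4 and a ∈ I: r·a ∈ I? No  [counterexample: r=2, a=3, r·a mod 4 = 2 ∉ I]

No, I is not an ideal of ℤ_4


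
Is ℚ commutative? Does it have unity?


ℚ is a field: commutative, has unity, every nonzero element is a unit (hence an integral domain)
Commutative: Yes
Integral domain: Yes
Has unity: Yes

ℚ: Commutative=Yes, Unity=Yes


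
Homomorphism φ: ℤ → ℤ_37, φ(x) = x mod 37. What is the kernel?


Kernel = preimage of identity
ker(φ) = {x ∈ ℤ : x ≡ 0 (mod 37)} = 37ℤ = {0, ±37, ±74, ...}

ker(φ) = 37ℤ


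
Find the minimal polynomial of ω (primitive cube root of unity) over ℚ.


ω satisfies x² + x + 1 = 0 (the cyclotomic polynomial Φ₃)

Minimal polynomial: x² + x + 1


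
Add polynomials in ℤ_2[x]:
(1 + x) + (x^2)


Add coefficients mod 2:
x^0: 1 + 0 = 1 (mod 2)
x^1: 1 + 0 = 1 (mod 2)
x^2: 0 + 1 = 1 (mod 2)
Result: 1 + x + x^2

f + g = 1 + x + x^2


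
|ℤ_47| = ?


ℤ_n has n elements.

|ℤ_47| = 47


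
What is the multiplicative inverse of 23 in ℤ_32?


Use the extended Euclidean algorithm to write 1 = 23·s + 32·t; then s mod 32 is the inverse.
Euclidean algorithm:
  23 = 0·32 + 23
  32 = 1·23 + 9
  23 = 2·9 + 5
  9 = 1·5 + 4
  5 = 1·4 + 1
  4 = 4·1 + 0
gcd(23,32) = 1
Back-substitution gives: 23·(7) + 32·(-5) = 1
So 23⁻¹ ≡ 7 ≡ 7 (mod 32)
Check: 23 × 7 = 161 ≡ 1 (mod 32) ✓

23⁻¹ ≡ 7 (mod 32)


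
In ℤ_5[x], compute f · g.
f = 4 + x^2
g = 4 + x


Expand and collect like terms; reduce coefficients mod 5:
x^0: 4·4 = 16 ≡ 1 (mod 5)
x^1: 4·1 + 0·4 = 4 ≡ 4 (mod 5)
x^2: 0·1 + 1·4 = 4 ≡ 4 (mod 5)
x^3: 1·1 = 1 ≡ 1 (mod 5)
Result: 1 + 4x + 4x^2 + x^3

f · g = 1 + 4x + 4x^2 + x^3


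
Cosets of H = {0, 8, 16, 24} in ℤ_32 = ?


H = {0, 8, 16, 24}, |H| = 4
Number of cosets = |G|/|H| = 32/4 = 8
0 + H = {0, 8, 16, 24}
1 + H = {1, 9, 17, 25}
2 + H = {2, 10, 18, 26}
3 + H = {3, 11, 19, 27}
4 + H = {4, 12, 20, 28}
5 + H = {5, 13, 21, 29}
6 + H = {6, 14, 22, 30}
7 + H = {7, 15, 23, 31}

Cosets: 0+H={0,8,16,24}; 1+H={1,9,17,25}; 2+H={2,10,18,26}; 3+H={3,11,19,27}; 4+H={4,12,20,28}; 5+H={5,13,21,29}; 6+H={6,14,22,30}; 7+H={7,15,23,31}


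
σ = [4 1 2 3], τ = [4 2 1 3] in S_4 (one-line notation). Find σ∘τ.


σ∘τ: apply τ first, then σ
1 →τ 4 →σ 3
2 →τ 2 →σ 1
3 →τ 1 →σ 4
4 →τ 3 →σ 2

σ∘τ = [3 1 4 2]


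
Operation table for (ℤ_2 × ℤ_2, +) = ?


Elements: {(0,0), (0,1), (1,0), (1,1)}
Operation: componentwise addition mod (2, 2)
Entry (a, b) = ((a₁+b₁) mod 2, (a₂+b₂) mod 2)

Cayley table:
      | (0,0) | (0,1) | (1,0) | (1,1)
(0,0) | (0,0) | (0,1) | (1,0) | (1,1)
(0,1) | (0,1) | (0,0) | (1,1) | (1,0)
(1,0) | (1,0) | (1,1) | (0,0) | (0,1)
(1,1) | (1,1) | (1,0) | (0,1) | (0,0)


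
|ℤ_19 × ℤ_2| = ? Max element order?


|ℤ_19 × ℤ_2| = 19 × 2 = 38
Max element order = lcm(19,2) = 38
Cyclic? Yes (gcd=1)

|ℤ_19×ℤ_2| = 38, max element order = 38


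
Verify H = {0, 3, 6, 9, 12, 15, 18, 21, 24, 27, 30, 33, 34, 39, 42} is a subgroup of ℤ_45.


Subgroup test for H = {0, 3, 6, 9, 12, 15, 18, 21, 24, 27, 30, 33, 34, 39, 42} in (ℤ_45, +):
(1) 0 ∈ H? Yes
(2) Closure: for all a,b ∈ H, (a+b) mod 45 ∈ H? No  [counterexample: 3 + 33 = 36 ∉ H]
(3) Inverses: for all a ∈ H, -a mod 45 ∈ H? No

No, H is not a subgroup of ℤ_45


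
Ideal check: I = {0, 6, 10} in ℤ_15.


Check ideal conditions for I = {0, 6, 10} in ℤ_15:
(1) I is an additive subgroup? No
(2) For r ∈ ℤ_15 and a ∈ I: r·a ∈ I? No  [counterexample: r=2, a=6, r·a mod 15 = 12 ∉ I]

No, I is not an ideal of ℤ_15


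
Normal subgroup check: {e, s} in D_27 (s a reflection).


H = {e, s} in D_27 (s a reflection)
r·s·r⁻¹ = sr⁻² ≠ s for n ≥ 3, so {e, s} is not closed under conjugation

No, not a normal subgroup


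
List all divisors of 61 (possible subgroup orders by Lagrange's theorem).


Lagrange's theorem: |H| divides |G|
|G| = 61
Divisors of 61: 1, 61

Possible subgroup orders: {1, 61}


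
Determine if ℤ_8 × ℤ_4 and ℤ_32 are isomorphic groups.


Comparing ℤ_8 × ℤ_4 and ℤ_32:
gcd(8,4) = 4 ≠ 1. Max element order in ℤ_8×ℤ_4 is lcm(8,4) = 8 < 32, so it has no element of order 32

No, ℤ_8 × ℤ_4 ≇ ℤ_32


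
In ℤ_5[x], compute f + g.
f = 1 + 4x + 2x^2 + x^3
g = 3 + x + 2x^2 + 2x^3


Add coefficients mod 5:
x^0: 1 + 3 = 4 (mod 5)
x^1: 4 + 1 = 0 (mod 5)
x^2: 2 + 2 = 4 (mod 5)
x^3: 1 + 2 = 3 (mod 5)
Result: 4 + 4x^2 + 3x^3

f + g = 4 + 4x^2 + 3x^3


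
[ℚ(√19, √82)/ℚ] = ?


[ℚ(√19,√82):ℚ] = [ℚ(√19,√82):ℚ(√19)]·[ℚ(√19):ℚ] = 2·2 = 4

[ℚ(√19, √82)/ℚ] = 4


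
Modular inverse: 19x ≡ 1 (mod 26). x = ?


Use the extended Euclidean algorithm to write 1 = 19·s + 26·t; then s mod 26 is the inverse.
Euclidean algorithm:
  19 = 0·26 + 19
  26 = 1·19 + 7
  19 = 2·7 + 5
  7 = 1·5 + 2
  5 = 2·2 + 1
  2 = 2·1 + 0
gcd(19,26) = 1
Back-substitution gives: 19·(11) + 26·(-8) = 1
So 19⁻¹ ≡ 11 ≡ 11 (mod 26)
Check: 19 × 11 = 209 ≡ 1 (mod 26) ✓

19⁻¹ ≡ 11 (mod 26)


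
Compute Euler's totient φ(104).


Factor n: 104 = 2^3 × 13
φ(n) = n · ∏(1 - 1/p) over distinct primes p | n
φ(104) = 104 · (1 - 1/2) · (1 - 1/13) = 48

φ(104) = 48


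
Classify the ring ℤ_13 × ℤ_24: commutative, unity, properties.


Direct product ring; commutative with unity (1,1); but (1,0)·(0,1) = (0,0) gives zero divisors, so not an integral domain
Commutative: Yes
Integral domain: No
Has unity: Yes

ℤ_13 × ℤ_24: Commutative=Yes, Unity=Yes


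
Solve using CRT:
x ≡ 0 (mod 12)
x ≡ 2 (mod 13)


m₁ = 12, m₂ = 13, gcd = 1, so CRT applies. M = m₁·m₂ = 156
Let M₁ = M/m₁ = 13, M₂ = M/m₂ = 12
Find y₁ ≡ M₁⁻¹ (mod m₁): 13⁻¹ ≡ 1 (mod 12)
Find y₂ ≡ M₂⁻¹ (mod m₂): 12⁻¹ ≡ 12 (mod 13)
x = a₁·M₁·y₁ + a₂·M₂·y₂ = 0·13·1 + 2·12·12 = 288
Reduce mod 156: x ≡ 132
Check: 132 mod 12 = 0 ✓, 132 mod 13 = 2 ✓

x ≡ 132 (mod 156)


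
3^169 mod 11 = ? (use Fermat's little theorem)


Fermat's little theorem: if p is prime and gcd(a,p)=1, then a^(p-1) ≡ 1 (mod p)
p = 11 is prime, gcd(3,11) = 1
Reduce exponent: 169 mod 10 = 9
So 3^169 ≡ 3^9 (mod 11)
3^9 mod 11 = 4

3^169 ≡ 4 (mod 11)


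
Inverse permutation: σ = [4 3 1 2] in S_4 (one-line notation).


To find σ⁻¹, swap domain and range:
σ(1) = 4 → σ⁻¹(4) = 1
σ(2) = 3 → σ⁻¹(3) = 2
σ(3) = 1 → σ⁻¹(1) = 3
σ(4) = 2 → σ⁻¹(2) = 4

σ⁻¹ = [3 4 2 1]


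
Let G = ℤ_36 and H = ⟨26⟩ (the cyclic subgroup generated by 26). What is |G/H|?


|⟨26⟩| = n / gcd(26, 36) = 36 / 2 = 18
H is normal (ℤ_36 is abelian).
|G/H| = |G| / |H| = 36 / 18 = 2

|G/H| = 2


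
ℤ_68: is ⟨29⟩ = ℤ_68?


g generates ℤ_n iff gcd(g, n) = 1
gcd(29, 68) = 1
Since gcd = 1, 29 is a generator.

Yes, 29 generates ℤ_68


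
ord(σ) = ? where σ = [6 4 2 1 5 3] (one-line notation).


Cycle decomposition: (1 6 3 2 4)
Cycle lengths: 5
Order = lcm(5) = 5

ord(σ) = 5


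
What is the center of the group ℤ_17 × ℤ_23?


Z(G) = {g ∈ G | gx = xg for all x ∈ G}
Direct product of abelian groups is abelian, so Z(G) = G

Z(ℤ_17 × ℤ_23) = ℤ_17 × ℤ_23


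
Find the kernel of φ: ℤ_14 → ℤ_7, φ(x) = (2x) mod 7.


Kernel = preimage of identity
ker(φ) = {x ∈ ℤ_14 : 2x ≡ 0 (mod 7)}. Since 7 | 14, φ is well-defined. The kernel is the cyclic subgroup ⟨7⟩ of ℤ_14 (order 2), i.e. {0, 7}

ker(φ) = {0, 7}


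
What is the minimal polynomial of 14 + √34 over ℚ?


Let α = 14 + √34. Then α - 14 = √34, so (α - 14)² = 34, giving α² - 28α + 162 = 0. Degree 2 and α ∉ ℚ, so this is the minimal polynomial.

Minimal polynomial: x² - 28x + 162


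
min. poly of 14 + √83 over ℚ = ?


Let α = 14 + √83. Then α - 14 = √83, so (α - 14)² = 83, giving α² - 28α + 113 = 0. Degree 2 and α ∉ ℚ, so this is the minimal polynomial.

Minimal polynomial: x² - 28x + 113


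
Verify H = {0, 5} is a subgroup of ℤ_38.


Subgroup test for H = {0, 5} in (ℤ_38, +):
(1) 0 ∈ H? Yes
(2) Closure: for all a,b ∈ H, (a+b) mod 38 ∈ H? No  [counterexample: 5 + 5 = 10 ∉ H]
(3) Inverses: for all a ∈ H, -a mod 38 ∈ H? No

No, H is not a subgroup of ℤ_38


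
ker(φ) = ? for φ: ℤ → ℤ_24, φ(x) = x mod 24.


Kernel = preimage of identity
ker(φ) = {x ∈ ℤ : x ≡ 0 (mod 24)} = 24ℤ = {0, ±24, ±48, ...}

ker(φ) = 24ℤ


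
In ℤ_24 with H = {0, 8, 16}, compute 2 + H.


2 + H = {2 + h (mod 24) : h ∈ H}
2+0=2, 2+8=10, 2+16=18

2 + H = {2, 10, 18}


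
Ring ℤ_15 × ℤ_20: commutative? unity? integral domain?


Direct product ring; commutative with unity (1,1); but (1,0)·(0,1) = (0,0) gives zero divisors, so not an integral domain
Commutative: Yes
Integral domain: No
Has unity: Yes

ℤ_15 × ℤ_20: Commutative=Yes, Unity=Yes


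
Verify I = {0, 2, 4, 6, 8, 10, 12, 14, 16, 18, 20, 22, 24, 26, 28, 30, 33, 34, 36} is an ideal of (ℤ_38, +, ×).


Check ideal conditions for I = {0, 2, 4, 6, 8, 10, 12, 14, 16, 18, 20, 22, 24, 26, 28, 30, 33, 34, 36} in ℤ_38:
(1) I is an additive subgroup? No
(2) For r ∈ ℤ_38 and a ∈ I: r·a ∈ I? No  [counterexample: r=2, a=16, r·a mod 38 = 32 ∉ I]

No, I is not an ideal of ℤ_38


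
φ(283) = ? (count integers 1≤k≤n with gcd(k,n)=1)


Factor n: 283 = 283
φ(n) = n · ∏(1 - 1/p) over distinct primes p | n
φ(283) = 283 · (1 - 1/283) = 282

φ(283) = 282


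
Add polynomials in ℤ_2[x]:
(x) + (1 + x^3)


Add coefficients mod 2:
x^0: 0 + 1 = 1 (mod 2)
x^1: 1 + 0 = 1 (mod 2)
x^2: 0 + 0 = 0 (mod 2)
x^3: 0 + 1 = 1 (mod 2)
Result: 1 + x + x^3

f + g = 1 + x + x^3


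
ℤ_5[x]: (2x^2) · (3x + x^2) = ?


Expand and collect like terms; reduce coefficients mod 5:
x^0: 0·0 = 0 ≡ 0 (mod 5)
x^1: 0·3 + 0·0 = 0 ≡ 0 (mod 5)
x^2: 0·1 + 0·3 + 2·0 = 0 ≡ 0 (mod 5)
x^3: 0·1 + 2·3 = 6 ≡ 1 (mod 5)
x^4: 2·1 = 2 ≡ 2 (mod 5)
Result: x^3 + 2x^4

f · g = x^3 + 2x^4


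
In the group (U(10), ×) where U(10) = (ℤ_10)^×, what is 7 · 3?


Operation: multiplication mod 10
7 · 3 = (a × b) mod 10 with a = 7, b = 3

7 · 3 = 1


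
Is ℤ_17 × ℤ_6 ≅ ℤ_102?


Comparing ℤ_17 × ℤ_6 and ℤ_102:
gcd(17,6) = 1, so ℤ_17 × ℤ_6 ≅ ℤ_102 (CRT)

Yes, ℤ_17 × ℤ_6 ≅ ℤ_102


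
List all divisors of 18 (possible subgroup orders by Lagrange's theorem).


Lagrange's theorem: |H| divides |G|
|G| = 18
Divisors of 18: 1, 2, 3, 6, 9, 18

Possible subgroup orders: {1, 2, 3, 6, 9, 18}


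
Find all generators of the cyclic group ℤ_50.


g generates ℤ_n iff gcd(g,n) = 1
Prime factors of 50: 2, 5
Generators are g ∈ {1,...,49} not divisible by any of these primes.
Generators: {1, 3, 7, 9, 11, 13, 17, 19, 21, 23, 27, 29, 31, 33, 37, 39, 41, 43, 47, 49}
Number of generators = φ(50) = 20

Generators of ℤ_50 = {1, 3, 7, 9, 11, 13, 17, 19, 21, 23, 27, 29, 31, 33, 37, 39, 41, 43, 47, 49}


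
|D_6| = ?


|D_n| = 2n (n rotations and n reflections)
|D_6| = 2×6 = 12

|D_6| = 12


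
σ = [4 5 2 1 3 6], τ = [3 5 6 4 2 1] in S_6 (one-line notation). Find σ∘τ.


σ∘τ: apply τ first, then σ
1 →τ 3 →σ 2
2 →τ 5 →σ 3
3 →τ 6 →σ 6
4 →τ 4 →σ 1
5 →τ 2 →σ 5
6 →τ 1 →σ 4

σ∘τ = [2 3 6 1 5 4]


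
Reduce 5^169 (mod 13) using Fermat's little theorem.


Fermat's little theorem: if p is prime and gcd(a,p)=1, then a^(p-1) ≡ 1 (mod p)
p = 13 is prime, gcd(5,13) = 1
Reduce exponent: 169 mod 12 = 1
So 5^169 ≡ 5^1 (mod 13)
5^1 mod 13 = 5

5^169 ≡ 5 (mod 13)


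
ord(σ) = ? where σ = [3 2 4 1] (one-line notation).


Cycle decomposition: (1 3 4)
Cycle lengths: 3
Order = lcm(3) = 3

ord(σ) = 3


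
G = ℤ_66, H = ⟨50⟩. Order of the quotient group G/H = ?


|⟨50⟩| = n / gcd(50, 66) = 66 / 2 = 33
H is normal (ℤ_66 is abelian).
|G/H| = |G| / |H| = 66 / 33 = 2

|G/H| = 2


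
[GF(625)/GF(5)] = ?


GF(625) = GF(5^4), so the extension degree is 4

[GF(625)/GF(5)] = 4


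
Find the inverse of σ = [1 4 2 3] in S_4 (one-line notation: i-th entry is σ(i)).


To find σ⁻¹, swap domain and range:
σ(1) = 1 → σ⁻¹(1) = 1
σ(2) = 4 → σ⁻¹(4) = 2
σ(3) = 2 → σ⁻¹(2) = 3
σ(4) = 3 → σ⁻¹(3) = 4

σ⁻¹ = [1 3 4 2]


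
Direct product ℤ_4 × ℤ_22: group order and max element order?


|ℤ_4 × ℤ_22| = 4 × 22 = 88
Max element order = lcm(4,22) = 44
Cyclic? No (gcd=2)

|ℤ_4×ℤ_22| = 88, max element order = 44


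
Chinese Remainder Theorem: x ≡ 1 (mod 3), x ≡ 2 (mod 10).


m₁ = 3, m₂ = 10, gcd = 1, so CRT applies. M = m₁·m₂ = 30
Let M₁ = M/m₁ = 10, M₂ = M/m₂ = 3
Find y₁ ≡ M₁⁻¹ (mod m₁): 10⁻¹ ≡ 1 (mod 3)
Find y₂ ≡ M₂⁻¹ (mod m₂): 3⁻¹ ≡ 7 (mod 10)
x = a₁·M₁·y₁ + a₂·M₂·y₂ = 1·10·1 + 2·3·7 = 52
Reduce mod 30: x ≡ 22
Check: 22 mod 3 = 1 ✓, 22 mod 10 = 2 ✓

x ≡ 22 (mod 30)


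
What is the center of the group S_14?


Z(G) = {g ∈ G | gx = xg for all x ∈ G}
S_n is non-abelian for n ≥ 3; Z(S_14) is trivial

Z(S_14) = {e}


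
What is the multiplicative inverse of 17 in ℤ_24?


Use the extended Euclidean algorithm to write 1 = 17·s + 24·t; then s mod 24 is the inverse.
Euclidean algorithm:
  17 = 0·24 + 17
  24 = 1·17 + 7
  17 = 2·7 + 3
  7 = 2·3 + 1
  3 = 3·1 + 0
gcd(17,24) = 1
Back-substitution gives: 17·(-7) + 24·(5) = 1
So 17⁻¹ ≡ -7 ≡ 17 (mod 24)
Check: 17 × 17 = 289 ≡ 1 (mod 24) ✓

17⁻¹ ≡ 17 (mod 24)


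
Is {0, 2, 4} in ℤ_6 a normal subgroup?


H = {0, 2, 4} in ℤ_6
ℤ_6 is abelian; every subgroup of an abelian group is normal

Yes, normal subgroup


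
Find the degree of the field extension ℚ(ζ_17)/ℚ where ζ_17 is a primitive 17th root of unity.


[ℚ(ζ_n):ℚ] = deg Φ_n(x) = φ(n). Here φ(17) = 16

[ℚ(ζ_17)/ℚ where ζ_17 is a primitive 17th root of unity] = 16


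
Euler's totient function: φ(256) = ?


Factor n: 256 = 2^8
φ(n) = n · ∏(1 - 1/p) over distinct primes p | n
φ(256) = 256 · (1 - 1/2) = 128

φ(256) = 128


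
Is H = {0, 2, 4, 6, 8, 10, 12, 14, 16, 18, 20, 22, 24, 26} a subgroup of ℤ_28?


Subgroup test for H = {0, 2, 4, 6, 8, 10, 12, 14, 16, 18, 20, 22, 24, 26} in (ℤ_28, +):
(1) 0 ∈ H? Yes
(2) Closure: for all a,b ∈ H, (a+b) mod 28 ∈ H? Yes
(3) Inverses: for all a ∈ H, -a mod 28 ∈ H? Yes

Yes, H is a subgroup of ℤ_28


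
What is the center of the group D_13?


Z(G) = {g ∈ G | gx = xg for all x ∈ G}
For odd n, Z(D_n) = {e}: no nontrivial rotation commutes with all reflections

Z(D_13) = {e}


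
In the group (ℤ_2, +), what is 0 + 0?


Operation: addition mod 2
0 + 0 = (a + b) mod 2 with a = 0, b = 0

0 + 0 = 0


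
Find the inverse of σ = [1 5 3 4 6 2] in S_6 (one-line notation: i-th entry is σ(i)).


To find σ⁻¹, swap domain and range:
σ(1) = 1 → σ⁻¹(1) = 1
σ(2) = 5 → σ⁻¹(5) = 2
σ(3) = 3 → σ⁻¹(3) = 3
σ(4) = 4 → σ⁻¹(4) = 4
σ(5) = 6 → σ⁻¹(6) = 5
σ(6) = 2 → σ⁻¹(2) = 6

σ⁻¹ = [1 6 3 4 2 5]


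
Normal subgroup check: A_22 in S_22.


H = A_22 in S_22
A_22 has index 2 in S_22, and every subgroup of index 2 is normal

Yes, normal subgroup


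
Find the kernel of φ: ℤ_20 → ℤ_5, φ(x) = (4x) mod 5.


Kernel = preimage of identity
ker(φ) = {x ∈ ℤ_20 : 4x ≡ 0 (mod 5)}. Since 5 | 20, φ is well-defined. The kernel is the cyclic subgroup ⟨5⟩ of ℤ_20 (order 4), i.e. {0, 5, 10, 15}

ker(φ) = {0, 5, 10, 15}


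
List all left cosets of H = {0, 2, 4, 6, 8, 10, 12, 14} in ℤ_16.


H = {0, 2, 4, 6, 8, 10, 12, 14}, |H| = 8
Number of cosets = |G|/|H| = 16/8 = 2
0 + H = {0, 2, 4, 6, 8, 10, 12, 14}
1 + H = {1, 3, 5, 7, 9, 11, 13, 15}

Cosets: 0+H={0,2,4,6,8,10,12,14}; 1+H={1,3,5,7,9,11,13,15}


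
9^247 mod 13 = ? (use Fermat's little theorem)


Fermat's little theorem: if p is prime and gcd(a,p)=1, then a^(p-1) ≡ 1 (mod p)
p = 13 is prime, gcd(9,13) = 1
Reduce exponent: 247 mod 12 = 7
So 9^247 ≡ 9^7 (mod 13)
9^7 mod 13 = 9

9^247 ≡ 9 (mod 13)


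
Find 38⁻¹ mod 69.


Use the extended Euclidean algorithm to write 1 = 38·s + 69·t; then s mod 69 is the inverse.
Euclidean algorithm:
  38 = 0·69 + 38
  69 = 1·38 + 31
  38 = 1·31 + 7
  31 = 4·7 + 3
  7 = 2·3 + 1
  3 = 3·1 + 0
gcd(38,69) = 1
Back-substitution gives: 38·(20) + 69·(-11) = 1
So 38⁻¹ ≡ 20 ≡ 20 (mod 69)
Check: 38 × 20 = 760 ≡ 1 (mod 69) ✓

38⁻¹ ≡ 20 (mod 69)


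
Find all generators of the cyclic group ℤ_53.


g generates ℤ_n iff gcd(g,n) = 1
Prime factors of 53: 53
Generators are g ∈ {1,...,52} not divisible by any of these primes.
Generators: {1, 2, 3, 4, 5, 6, 7, 8, 9, 10, 11, 12, 13, 14, 15, 16, 17, 18, 19, 20, 21, 22, 23, 24, 25, 26, 27, 28, 29, 30, 31, 32, 33, 34, 35, 36, 37, 38, 39, 40, 41, 42, 43, 44, 45, 46, 47, 48, 49, 50, 51, 52}
Number of generators = φ(53) = 52

Generators of ℤ_53 = {1, 2, 3, 4, 5, 6, 7, 8, 9, 10, 11, 12, 13, 14, 15, 16, 17, 18, 19, 20, 21, 22, 23, 24, 25, 26, 27, 28, 29, 30, 31, 32, 33, 34, 35, 36, 37, 38, 39, 40, 41, 42, 43, 44, 45, 46, 47, 48, 49, 50, 51, 52}


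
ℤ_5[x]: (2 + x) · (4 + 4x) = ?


Expand and collect like terms; reduce coefficients mod 5:
x^0: 2·4 = 8 ≡ 3 (mod 5)
x^1: 2·4 + 1·4 = 12 ≡ 2 (mod 5)
x^2: 1·4 = 4 ≡ 4 (mod 5)
Result: 3 + 2x + 4x^2

f · g = 3 + 2x + 4x^2


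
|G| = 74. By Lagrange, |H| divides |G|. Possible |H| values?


Lagrange's theorem: |H| divides |G|
|G| = 74
Divisors of 74: 1, 2, 37, 74

Possible subgroup orders: {1, 2, 37, 74}


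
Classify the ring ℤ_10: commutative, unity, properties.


ℤ_10 is a commutative ring with unity 1; 10 = 2×5 is composite, so 2·5 ≡ 0 gives zero divisors (not an integral domain)
Commutative: Yes
Integral domain: No
Has unity: Yes

ℤ_10: Commutative=Yes, Unity=Yes


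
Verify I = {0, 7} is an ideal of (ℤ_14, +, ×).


Check ideal conditions for I = {0, 7} in ℤ_14:
(1) I is an additive subgroup? Yes
(2) For r ∈ ℤ_14 and a ∈ I: r·a ∈ I? Yes

Yes, I is an ideal of ℤ_14


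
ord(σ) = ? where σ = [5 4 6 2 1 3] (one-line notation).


Cycle decomposition: (1 5) (2 4) (3 6)
Cycle lengths: 2, 2, 2
Order = lcm(2, 2, 2) = 2

ord(σ) = 2


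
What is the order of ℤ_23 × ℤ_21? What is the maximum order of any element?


|ℤ_23 × ℤ_21| = 23 × 21 = 483
Max element order = lcm(23,21) = 483
Cyclic? Yes (gcd=1)

|ℤ_23×ℤ_21| = 483, max element order = 483


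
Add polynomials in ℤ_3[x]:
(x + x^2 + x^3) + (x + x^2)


Add coefficients mod 3:
x^0: 0 + 0 = 0 (mod 3)
x^1: 1 + 1 = 2 (mod 3)
x^2: 1 + 1 = 2 (mod 3)
x^3: 1 + 0 = 1 (mod 3)
Result: 2x + 2x^2 + x^3

f + g = 2x + 2x^2 + x^3


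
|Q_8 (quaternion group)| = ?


Q_8 = {±1, ±i, ±j, ±k}
|Q_8| = 8

|Q_8 (quaternion group)| = 8


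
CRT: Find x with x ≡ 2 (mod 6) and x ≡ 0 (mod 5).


m₁ = 6, m₂ = 5, gcd = 1, so CRT applies. M = m₁·m₂ = 30
Let M₁ = M/m₁ = 5, M₂ = M/m₂ = 6
Find y₁ ≡ M₁⁻¹ (mod m₁): 5⁻¹ ≡ 5 (mod 6)
Find y₂ ≡ M₂⁻¹ (mod m₂): 6⁻¹ ≡ 1 (mod 5)
x = a₁·M₁·y₁ + a₂·M₂·y₂ = 2·5·5 + 0·6·1 = 50
Reduce mod 30: x ≡ 20
Check: 20 mod 6 = 2 ✓, 20 mod 5 = 0 ✓

x ≡ 20 (mod 30)


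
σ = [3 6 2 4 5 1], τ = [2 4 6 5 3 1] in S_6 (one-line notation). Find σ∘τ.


σ∘τ: apply τ first, then σ
1 →τ 2 →σ 6
2 →τ 4 →σ 4
3 →τ 6 →σ 1
4 →τ 5 →σ 5
5 →τ 3 →σ 2
6 →τ 1 →σ 3

σ∘τ = [6 4 1 5 2 3]


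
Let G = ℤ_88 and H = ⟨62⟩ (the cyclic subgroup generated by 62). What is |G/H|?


|⟨62⟩| = n / gcd(62, 88) = 88 / 2 = 44
H is normal (ℤ_88 is abelian).
|G/H| = |G| / |H| = 88 / 44 = 2

|G/H| = 2


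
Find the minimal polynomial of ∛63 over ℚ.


∛63 satisfies x³ - 63 = 0, irreducible over ℚ (no rational root; 63 is not a perfect cube)

Minimal polynomial: x³ - 63


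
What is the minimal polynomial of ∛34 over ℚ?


∛34 satisfies x³ - 34 = 0, irreducible over ℚ (no rational root; 34 is not a perfect cube)

Minimal polynomial: x³ - 34


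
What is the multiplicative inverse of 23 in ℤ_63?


Use the extended Euclidean algorithm to write 1 = 23·s + 63·t; then s mod 63 is the inverse.
Euclidean algorithm:
  23 = 0·63 + 23
  63 = 2·23 + 17
  23 = 1·17 + 6
  17 = 2·6 + 5
  6 = 1·5 + 1
  5 = 5·1 + 0
gcd(23,63) = 1
Back-substitution gives: 23·(11) + 63·(-4) = 1
So 23⁻¹ ≡ 11 ≡ 11 (mod 63)
Check: 23 × 11 = 253 ≡ 1 (mod 63) ✓

23⁻¹ ≡ 11 (mod 63)


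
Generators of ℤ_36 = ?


g generates ℤ_n iff gcd(g,n) = 1
Prime factors of 36: 2, 3
Generators are g ∈ {1,...,35} not divisible by any of these primes.
Generators: {1, 5, 7, 11, 13, 17, 19, 23, 25, 29, 31, 35}
Number of generators = φ(36) = 12

Generators of ℤ_36 = {1, 5, 7, 11, 13, 17, 19, 23, 25, 29, 31, 35}


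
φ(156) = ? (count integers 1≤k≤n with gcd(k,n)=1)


Factor n: 156 = 2^2 × 3 × 13
φ(n) = n · ∏(1 - 1/p) over distinct primes p | n
φ(156) = 156 · (1 - 1/2) · (1 - 1/3) · (1 - 1/13) = 48

φ(156) = 48


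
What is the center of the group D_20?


Z(G) = {g ∈ G | gx = xg for all x ∈ G}
For even n, Z(D_n) = {e, r^(n/2)}: the 180° rotation r^10 commutes with every reflection and rotation

Z(D_20) = {e, r^10}


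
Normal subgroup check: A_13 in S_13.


H = A_13 in S_13
A_13 has index 2 in S_13, and every subgroup of index 2 is normal

Yes, normal subgroup


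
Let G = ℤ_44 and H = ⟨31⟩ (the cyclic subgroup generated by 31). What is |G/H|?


|⟨31⟩| = n / gcd(31, 44) = 44 / 1 = 44
H is normal (ℤ_44 is abelian).
|G/H| = |G| / |H| = 44 / 44 = 1

|G/H| = 1


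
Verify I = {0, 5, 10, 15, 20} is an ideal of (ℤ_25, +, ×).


Check ideal conditions for I = {0, 5, 10, 15, 20} in ℤ_25:
(1) I is an additive subgroup? Yes
(2) For r ∈ ℤ_25 and a ∈ I: r·a ∈ I? Yes

Yes, I is an ideal of ℤ_25


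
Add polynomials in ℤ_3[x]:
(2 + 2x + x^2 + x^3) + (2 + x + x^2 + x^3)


Add coefficients mod 3:
x^0: 2 + 2 = 1 (mod 3)
x^1: 2 + 1 = 0 (mod 3)
x^2: 1 + 1 = 2 (mod 3)
x^3: 1 + 1 = 2 (mod 3)
Result: 1 + 2x^2 + 2x^3

f + g = 1 + 2x^2 + 2x^3


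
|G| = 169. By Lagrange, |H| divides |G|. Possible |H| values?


Lagrange's theorem: |H| divides |G|
|G| = 169
Divisors of 169: 1, 13, 169

Possible subgroup orders: {1, 13, 169}


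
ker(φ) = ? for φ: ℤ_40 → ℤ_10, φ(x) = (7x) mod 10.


Kernel = preimage of identity
ker(φ) = {x ∈ ℤ_40 : 7x ≡ 0 (mod 10)}. Since 10 | 40, φ is well-defined. The kernel is the cyclic subgroup ⟨10⟩ of ℤ_40 (order 4), i.e. {0, 10, 20, 30}

ker(φ) = {0, 10, 20, 30}


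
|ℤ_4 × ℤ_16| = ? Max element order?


|ℤ_4 × ℤ_16| = 4 × 16 = 64
Max element order = lcm(4,16) = 16
Cyclic? No (gcd=4)

|ℤ_4×ℤ_16| = 64, max element order = 16


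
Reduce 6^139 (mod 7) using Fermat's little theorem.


Fermat's little theorem: if p is prime and gcd(a,p)=1, then a^(p-1) ≡ 1 (mod p)
p = 7 is prime, gcd(6,7) = 1
Reduce exponent: 139 mod 6 = 1
So 6^139 ≡ 6^1 (mod 7)
6^1 mod 7 = 6

6^139 ≡ 6 (mod 7)


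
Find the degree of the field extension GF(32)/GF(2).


GF(32) = GF(2^5), so the extension degree is 5

[GF(32)/GF(2)] = 5


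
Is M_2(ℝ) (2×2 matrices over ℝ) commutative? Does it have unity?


Matrix multiplication is non-commutative for n ≥ 2; the identity matrix I is the unity; singular matrices give zero divisors, so not an integral domain
Commutative: No
Integral domain: No
Has unity: Yes

M_2(ℝ) (2×2 matrices over ℝ): Commutative=No, Unity=Yes


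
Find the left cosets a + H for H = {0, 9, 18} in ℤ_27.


H = {0, 9, 18}, |H| = 3
Number of cosets = |G|/|H| = 27/3 = 9
0 + H = {0, 9, 18}
1 + H = {1, 10, 19}
2 + H = {2, 11, 20}
3 + H = {3, 12, 21}
4 + H = {4, 13, 22}
5 + H = {5, 14, 23}
6 + H = {6, 15, 24}
7 + H = {7, 16, 25}
8 + H = {8, 17, 26}

Cosets: 0+H={0,9,18}; 1+H={1,10,19}; 2+H={2,11,20}; 3+H={3,12,21}; 4+H={4,13,22}; 5+H={5,14,23}; 6+H={6,15,24}; 7+H={7,16,25}; 8+H={8,17,26}


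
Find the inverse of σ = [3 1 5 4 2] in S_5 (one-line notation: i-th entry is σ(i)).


To find σ⁻¹, swap domain and range:
σ(1) = 3 → σ⁻¹(3) = 1
σ(2) = 1 → σ⁻¹(1) = 2
σ(3) = 5 → σ⁻¹(5) = 3
σ(4) = 4 → σ⁻¹(4) = 4
σ(5) = 2 → σ⁻¹(2) = 5

σ⁻¹ = [2 5 1 4 3]


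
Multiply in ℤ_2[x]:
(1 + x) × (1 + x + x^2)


Expand and collect like terms; reduce coefficients mod 2:
x^0: 1·1 = 1 ≡ 1 (mod 2)
x^1: 1·1 + 1·1 = 2 ≡ 0 (mod 2)
x^2: 1·1 + 1·1 = 2 ≡ 0 (mod 2)
x^3: 1·1 = 1 ≡ 1 (mod 2)
Result: 1 + x^3

f · g = 1 + x^3


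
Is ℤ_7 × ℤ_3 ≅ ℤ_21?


Comparing ℤ_7 × ℤ_3 and ℤ_21:
gcd(7,3) = 1, so ℤ_7 × ℤ_3 ≅ ℤ_21 (CRT)

Yes, ℤ_7 × ℤ_3 ≅ ℤ_21


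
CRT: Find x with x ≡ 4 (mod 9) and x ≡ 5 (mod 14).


m₁ = 9, m₂ = 14, gcd = 1, so CRT applies. M = m₁·m₂ = 126
Let M₁ = M/m₁ = 14, M₂ = M/m₂ = 9
Find y₁ ≡ M₁⁻¹ (mod m₁): 14⁻¹ ≡ 2 (mod 9)
Find y₂ ≡ M₂⁻¹ (mod m₂): 9⁻¹ ≡ 11 (mod 14)
x = a₁·M₁·y₁ + a₂·M₂·y₂ = 4·14·2 + 5·9·11 = 607
Reduce mod 126: x ≡ 103
Check: 103 mod 9 = 4 ✓, 103 mod 14 = 5 ✓

x ≡ 103 (mod 126)


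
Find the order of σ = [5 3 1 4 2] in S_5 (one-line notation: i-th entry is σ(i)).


Cycle decomposition: (1 5 2 3)
Cycle lengths: 4
Order = lcm(4) = 4

ord(σ) = 4


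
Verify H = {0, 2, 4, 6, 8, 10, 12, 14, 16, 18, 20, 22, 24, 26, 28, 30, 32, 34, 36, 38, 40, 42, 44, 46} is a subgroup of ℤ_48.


Subgroup test for H = {0, 2, 4, 6, 8, 10, 12, 14, 16, 18, 20, 22, 24, 26, 28, 30, 32, 34, 36, 38, 40, 42, 44, 46} in (ℤ_48, +):
(1) 0 ∈ H? Yes
(2) Closure: for all a,b ∈ H, (a+b) mod 48 ∈ H? Yes
(3) Inverses: for all a ∈ H, -a mod 48 ∈ H? Yes

Yes, H is a subgroup of ℤ_48


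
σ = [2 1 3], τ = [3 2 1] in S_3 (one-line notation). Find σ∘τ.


σ∘τ: apply τ first, then σ
1 →τ 3 →σ 3
2 →τ 2 →σ 1
3 →τ 1 →σ 2

σ∘τ = [3 1 2]


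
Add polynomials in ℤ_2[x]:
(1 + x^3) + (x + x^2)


Add coefficients mod 2:
x^0: 1 + 0 = 1 (mod 2)
x^1: 0 + 1 = 1 (mod 2)
x^2: 0 + 1 = 1 (mod 2)
x^3: 1 + 0 = 1 (mod 2)
Result: 1 + x + x^2 + x^3

f + g = 1 + x + x^2 + x^3


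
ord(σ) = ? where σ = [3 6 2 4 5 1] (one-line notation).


Cycle decomposition: (1 3 2 6)
Cycle lengths: 4
Order = lcm(4) = 4

ord(σ) = 4


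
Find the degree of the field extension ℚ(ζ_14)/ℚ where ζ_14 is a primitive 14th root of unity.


[ℚ(ζ_n):ℚ] = deg Φ_n(x) = φ(n). Here φ(14) = 6

[ℚ(ζ_14)/ℚ where ζ_14 is a primitive 14th root of unity] = 6


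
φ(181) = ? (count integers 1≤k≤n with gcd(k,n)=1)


Factor n: 181 = 181
φ(n) = n · ∏(1 - 1/p) over distinct primes p | n
φ(181) = 181 · (1 - 1/181) = 180

φ(181) = 180


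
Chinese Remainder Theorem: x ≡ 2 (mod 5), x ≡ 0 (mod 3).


m₁ = 5, m₂ = 3, gcd = 1, so CRT applies. M = m₁·m₂ = 15
Let M₁ = M/m₁ = 3, M₂ = M/m₂ = 5
Find y₁ ≡ M₁⁻¹ (mod m₁): 3⁻¹ ≡ 2 (mod 5)
Find y₂ ≡ M₂⁻¹ (mod m₂): 5⁻¹ ≡ 2 (mod 3)
x = a₁·M₁·y₁ + a₂·M₂·y₂ = 2·3·2 + 0·5·2 = 12
Reduce mod 15: x ≡ 12
Check: 12 mod 5 = 2 ✓, 12 mod 3 = 0 ✓

x ≡ 12 (mod 15)


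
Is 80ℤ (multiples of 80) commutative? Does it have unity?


80ℤ is a commutative ring under +,× but has no multiplicative identity (1 ∉ 80ℤ); it has no zero divisors, but without unity it is not an integral domain
Commutative: Yes
Integral domain: No
Has unity: No

80ℤ (multiples of 80): Commutative=Yes, Unity=No


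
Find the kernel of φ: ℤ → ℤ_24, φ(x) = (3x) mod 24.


Kernel = preimage of identity
ker(φ) = {x ∈ ℤ : 3x ≡ 0 (mod 24)}. gcd(3,24) = 3, so 3x ≡ 0 (mod 24) ⟺ x ≡ 0 (mod 24/3 = 8). Hence ker(φ) = 8ℤ

ker(φ) = 8ℤ


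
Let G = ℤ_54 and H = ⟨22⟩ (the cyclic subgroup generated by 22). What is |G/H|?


|⟨22⟩| = n / gcd(22, 54) = 54 / 2 = 27
H is normal (ℤ_54 is abelian).
|G/H| = |G| / |H| = 54 / 27 = 2

|G/H| = 2


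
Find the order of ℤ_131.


ℤ_n has n elements.

|ℤ_131| = 131


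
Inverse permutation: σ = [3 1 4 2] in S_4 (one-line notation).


To find σ⁻¹, swap domain and range:
σ(1) = 3 → σ⁻¹(3) = 1
σ(2) = 1 → σ⁻¹(1) = 2
σ(3) = 4 → σ⁻¹(4) = 3
σ(4) = 2 → σ⁻¹(2) = 4

σ⁻¹ = [2 4 1 3]


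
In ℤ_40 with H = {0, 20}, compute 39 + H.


39 + H = {39 + h (mod 40) : h ∈ H}
39+0=39, 39+20=19
39 + H = {19, 39} = 19 + H

39 + H = {19, 39}


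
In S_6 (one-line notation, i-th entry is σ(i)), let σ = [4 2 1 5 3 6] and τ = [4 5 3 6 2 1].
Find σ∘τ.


σ∘τ: apply τ first, then σ
1 →τ 4 →σ 5
2 →τ 5 →σ 3
3 →τ 3 →σ 1
4 →τ 6 →σ 6
5 →τ 2 →σ 2
6 →τ 1 →σ 4

σ∘τ = [5 3 1 6 2 4]


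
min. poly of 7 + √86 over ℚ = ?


Let α = 7 + √86. Then α - 7 = √86, so (α - 7)² = 86, giving α² - 14α - 37 = 0. Degree 2 and α ∉ ℚ, so this is the minimal polynomial.

Minimal polynomial: x² - 14x - 37


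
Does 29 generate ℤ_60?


g generates ℤ_n iff gcd(g, n) = 1
gcd(29, 60) = 1
Since gcd = 1, 29 is a generator.

Yes, 29 generates ℤ_60


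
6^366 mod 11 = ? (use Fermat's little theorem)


Fermat's little theorem: if p is prime and gcd(a,p)=1, then a^(p-1) ≡ 1 (mod p)
p = 11 is prime, gcd(6,11) = 1
Reduce exponent: 366 mod 10 = 6
So 6^366 ≡ 6^6 (mod 11)
6^6 mod 11 = 5

6^366 ≡ 5 (mod 11)


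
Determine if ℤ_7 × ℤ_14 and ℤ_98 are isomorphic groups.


Comparing ℤ_7 × ℤ_14 and ℤ_98:
gcd(7,14) = 7 ≠ 1. Max element order in ℤ_7×ℤ_14 is lcm(7,14) = 14 < 98, so it has no element of order 98

No, ℤ_7 × ℤ_14 ≇ ℤ_98


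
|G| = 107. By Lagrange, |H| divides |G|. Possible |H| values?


Lagrange's theorem: |H| divides |G|
|G| = 107
Divisors of 107: 1, 107

Possible subgroup orders: {1, 107}


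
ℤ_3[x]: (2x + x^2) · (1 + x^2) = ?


Expand and collect like terms; reduce coefficients mod 3:
x^0: 0·1 = 0 ≡ 0 (mod 3)
x^1: 0·0 + 2·1 = 2 ≡ 2 (mod 3)
x^2: 0·1 + 2·0 + 1·1 = 1 ≡ 1 (mod 3)
x^3: 2·1 + 1·0 = 2 ≡ 2 (mod 3)
x^4: 1·1 = 1 ≡ 1 (mod 3)
Result: 2x + x^2 + 2x^3 + x^4

f · g = 2x + x^2 + 2x^3 + x^4


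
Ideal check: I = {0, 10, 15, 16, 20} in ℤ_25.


Check ideal conditions for I = {0, 10, 15, 16, 20} in ℤ_25:
(1) I is an additive subgroup? No
(2) For r ∈ ℤ_25 and a ∈ I: r·a ∈ I? No  [counterexample: r=2, a=15, r·a mod 25 = 5 ∉ I]

No, I is not an ideal of ℤ_25


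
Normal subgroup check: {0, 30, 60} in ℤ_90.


H = {0, 30, 60} in ℤ_90
ℤ_90 is abelian; every subgroup of an abelian group is normal

Yes, normal subgroup


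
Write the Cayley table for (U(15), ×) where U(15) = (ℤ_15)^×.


Elements: {1, 2, 4, 7, 8, 11, 13, 14}
Operation: multiplication mod 15
Entry (a, b) = (a × b) mod 15

Cayley table:
   |  1 |  2 |  4 |  7 |  8 | 11 | 13 | 14
 1 |  1 |  2 |  4 |  7 |  8 | 11 | 13 | 14
 2 |  2 |  4 |  8 | 14 |  1 |  7 | 11 | 13
 4 |  4 |  8 |  1 | 13 |  2 | 14 |  7 | 11
 7 |  7 | 14 | 13 |  4 | 11 |  2 |  1 |  8
 8 |  8 |  1 |  2 | 11 |  4 | 13 | 14 |  7
11 | 11 |  7 | 14 |  2 | 13 |  1 |  8 |  4
13 | 13 | 11 |  7 |  1 | 14 |  8 |  4 |  2
14 | 14 | 13 | 11 |  8 |  7 |  4 |  2 |  1


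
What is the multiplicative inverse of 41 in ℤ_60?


Use the extended Euclidean algorithm to write 1 = 41·s + 60·t; then s mod 60 is the inverse.
Euclidean algorithm:
  41 = 0·60 + 41
  60 = 1·41 + 19
  41 = 2·19 + 3
  19 = 6·3 + 1
  3 = 3·1 + 0
gcd(41,60) = 1
Back-substitution gives: 41·(-19) + 60·(13) = 1
So 41⁻¹ ≡ -19 ≡ 41 (mod 60)
Check: 41 × 41 = 1681 ≡ 1 (mod 60) ✓

41⁻¹ ≡ 41 (mod 60)


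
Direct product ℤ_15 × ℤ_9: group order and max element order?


|ℤ_15 × ℤ_9| = 15 × 9 = 135
Max element order = lcm(15,9) = 45
Cyclic? No (gcd=3)

|ℤ_15×ℤ_9| = 135, max element order = 45


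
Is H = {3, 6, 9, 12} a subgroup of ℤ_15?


Subgroup test for H = {3, 6, 9, 12} in (ℤ_15, +):
(1) 0 ∈ H? No
(2) Closure: for all a,b ∈ H, (a+b) mod 15 ∈ H? No  [counterexample: 3 + 12 = 0 ∉ H]
(3) Inverses: for all a ∈ H, -a mod 15 ∈ H? Yes

No, H is not a subgroup of ℤ_15


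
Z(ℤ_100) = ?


Z(G) = {g ∈ G | gx = xg for all x ∈ G}
ℤ_100 is abelian, so Z(G) = G

Z(ℤ_100) = ℤ_100


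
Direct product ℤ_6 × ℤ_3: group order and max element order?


|ℤ_6 × ℤ_3| = 6 × 3 = 18
Max element order = lcm(6,3) = 6
Cyclic? No (gcd=3)

|ℤ_6×ℤ_3| = 18, max element order = 6


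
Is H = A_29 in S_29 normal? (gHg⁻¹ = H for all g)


H = A_29 in S_29
A_29 has index 2 in S_29, and every subgroup of index 2 is normal

Yes, normal subgroup


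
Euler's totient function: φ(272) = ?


Factor n: 272 = 2^4 × 17
φ(n) = n · ∏(1 - 1/p) over distinct primes p | n
φ(272) = 272 · (1 - 1/2) · (1 - 1/17) = 128

φ(272) = 128


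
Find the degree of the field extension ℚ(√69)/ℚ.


√69 has minimal polynomial x² - 69 (irreducible over ℚ since 69 is squarefree)

[ℚ(√69)/ℚ] = 2
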